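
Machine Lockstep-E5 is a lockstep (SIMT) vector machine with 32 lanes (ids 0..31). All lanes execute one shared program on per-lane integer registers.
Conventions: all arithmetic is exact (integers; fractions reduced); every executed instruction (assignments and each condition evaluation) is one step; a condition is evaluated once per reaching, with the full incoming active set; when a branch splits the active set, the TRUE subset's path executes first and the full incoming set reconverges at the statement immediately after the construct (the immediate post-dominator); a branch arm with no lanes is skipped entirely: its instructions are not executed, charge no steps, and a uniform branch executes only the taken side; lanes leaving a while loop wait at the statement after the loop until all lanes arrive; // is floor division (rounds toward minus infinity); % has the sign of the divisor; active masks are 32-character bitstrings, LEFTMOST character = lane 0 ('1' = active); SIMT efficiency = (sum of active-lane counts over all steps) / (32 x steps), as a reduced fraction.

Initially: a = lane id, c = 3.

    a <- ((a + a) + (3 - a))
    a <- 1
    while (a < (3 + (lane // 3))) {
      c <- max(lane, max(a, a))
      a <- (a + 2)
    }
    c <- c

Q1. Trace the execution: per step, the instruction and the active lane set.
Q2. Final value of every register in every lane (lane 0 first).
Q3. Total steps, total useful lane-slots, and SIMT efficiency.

step 0: a <- ((a + a) + (3 - a))     11111111111111111111111111111111
step 1: a <- 1                       11111111111111111111111111111111
step 2: eval (a < (3 + (lane // 3))) 11111111111111111111111111111111
step 3: c <- max(lane, max(a, a))    11111111111111111111111111111111
step 4: a <- (a + 2)                 11111111111111111111111111111111
step 5: eval (a < (3 + (lane // 3))) 11111111111111111111111111111111
step 6: c <- max(lane, max(a, a))    00011111111111111111111111111111
step 7: a <- (a + 2)                 00011111111111111111111111111111
step 8: eval (a < (3 + (lane // 3))) 00011111111111111111111111111111
step 9: c <- max(lane, max(a, a))    00000000011111111111111111111111
step 10: a <- (a + 2)                 00000000011111111111111111111111
step 11: eval (a < (3 + (lane // 3))) 00000000011111111111111111111111
step 12: c <- max(lane, max(a, a))    00000000000000011111111111111111
step 13: a <- (a + 2)                 00000000000000011111111111111111
step 14: eval (a < (3 + (lane // 3))) 00000000000000011111111111111111
step 15: c <- max(lane, max(a, a))    00000000000000000000011111111111
step 16: a <- (a + 2)                 00000000000000000000011111111111
step 17: eval (a < (3 + (lane // 3))) 00000000000000000000011111111111
step 18: c <- max(lane, max(a, a))    00000000000000000000000000011111
step 19: a <- (a + 2)                 00000000000000000000000000011111
step 20: eval (a < (3 + (lane // 3))) 00000000000000000000000000011111
step 21: c <- c                       11111111111111111111111111111111

Answer: 22 steps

a: 3,3,3,5,5,5,5,5,5,7,7,7,7,7,7,9,9,9,9,9,9,11,11,11,11,11,11,13,13,13,13,13
c: 1,1,2,3,4,5,6,7,8,9,10,11,12,13,14,15,16,17,18,19,20,21,22,23,24,25,26,27,28,29,30,31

steps = 22; useful = 479; efficiency = 479/704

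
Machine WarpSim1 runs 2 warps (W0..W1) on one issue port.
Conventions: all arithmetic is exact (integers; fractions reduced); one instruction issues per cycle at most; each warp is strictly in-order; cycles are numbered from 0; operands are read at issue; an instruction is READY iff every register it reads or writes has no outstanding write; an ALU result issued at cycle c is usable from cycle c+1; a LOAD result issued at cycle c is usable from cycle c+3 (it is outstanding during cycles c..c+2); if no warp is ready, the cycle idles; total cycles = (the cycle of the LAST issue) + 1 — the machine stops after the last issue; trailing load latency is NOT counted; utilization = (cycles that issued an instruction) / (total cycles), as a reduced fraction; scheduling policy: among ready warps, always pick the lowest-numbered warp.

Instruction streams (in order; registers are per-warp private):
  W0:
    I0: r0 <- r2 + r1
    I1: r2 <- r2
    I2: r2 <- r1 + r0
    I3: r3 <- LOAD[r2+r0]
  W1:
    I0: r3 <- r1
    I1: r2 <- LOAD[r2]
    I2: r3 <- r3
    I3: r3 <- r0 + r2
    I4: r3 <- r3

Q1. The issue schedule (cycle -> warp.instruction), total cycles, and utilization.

cycle 0: W0.I0
cycle 1: W0.I1
cycle 2: W0.I2
cycle 3: W0.I3
cycle 4: W1.I0
cycle 5: W1.I1
cycle 6: W1.I2
cycle 7: idle
cycle 8: W1.I3
cycle 9: W1.I4

Answer: 10 cycles, utilization 9/10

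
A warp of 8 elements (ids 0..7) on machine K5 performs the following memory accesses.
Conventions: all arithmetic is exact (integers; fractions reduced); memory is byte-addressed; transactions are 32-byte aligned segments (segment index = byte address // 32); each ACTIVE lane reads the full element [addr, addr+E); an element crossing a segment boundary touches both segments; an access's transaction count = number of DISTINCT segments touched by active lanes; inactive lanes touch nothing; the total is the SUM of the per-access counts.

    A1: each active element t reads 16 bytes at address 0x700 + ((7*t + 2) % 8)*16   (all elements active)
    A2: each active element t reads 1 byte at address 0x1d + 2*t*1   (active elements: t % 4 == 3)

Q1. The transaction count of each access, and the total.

A1: 4 transactions
A2: 1 transaction

Answer: 4,1; total 5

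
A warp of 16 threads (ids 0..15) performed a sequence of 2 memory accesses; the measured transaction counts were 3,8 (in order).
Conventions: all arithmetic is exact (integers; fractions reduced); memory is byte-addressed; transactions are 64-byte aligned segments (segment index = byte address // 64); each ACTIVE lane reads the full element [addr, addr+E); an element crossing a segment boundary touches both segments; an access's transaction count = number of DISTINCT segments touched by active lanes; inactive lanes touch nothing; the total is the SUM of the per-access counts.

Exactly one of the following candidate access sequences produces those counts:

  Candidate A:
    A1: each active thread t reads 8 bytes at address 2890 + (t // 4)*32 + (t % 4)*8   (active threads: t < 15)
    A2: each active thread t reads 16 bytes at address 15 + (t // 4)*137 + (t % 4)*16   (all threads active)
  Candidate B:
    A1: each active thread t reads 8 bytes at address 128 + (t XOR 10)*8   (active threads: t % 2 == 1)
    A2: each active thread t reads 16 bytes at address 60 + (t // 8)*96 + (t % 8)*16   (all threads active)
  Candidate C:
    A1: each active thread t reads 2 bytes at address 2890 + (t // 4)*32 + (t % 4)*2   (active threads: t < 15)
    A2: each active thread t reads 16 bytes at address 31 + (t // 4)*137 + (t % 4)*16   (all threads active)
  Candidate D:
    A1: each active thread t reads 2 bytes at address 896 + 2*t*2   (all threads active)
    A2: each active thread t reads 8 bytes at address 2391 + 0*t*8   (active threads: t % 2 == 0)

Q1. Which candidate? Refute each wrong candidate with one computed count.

B: A1 gives 2 transactions, not 3
C: A1 gives 2 transactions, not 3
D: A1 gives 1 transaction, not 3
A: all counts match (3,8)

Answer: A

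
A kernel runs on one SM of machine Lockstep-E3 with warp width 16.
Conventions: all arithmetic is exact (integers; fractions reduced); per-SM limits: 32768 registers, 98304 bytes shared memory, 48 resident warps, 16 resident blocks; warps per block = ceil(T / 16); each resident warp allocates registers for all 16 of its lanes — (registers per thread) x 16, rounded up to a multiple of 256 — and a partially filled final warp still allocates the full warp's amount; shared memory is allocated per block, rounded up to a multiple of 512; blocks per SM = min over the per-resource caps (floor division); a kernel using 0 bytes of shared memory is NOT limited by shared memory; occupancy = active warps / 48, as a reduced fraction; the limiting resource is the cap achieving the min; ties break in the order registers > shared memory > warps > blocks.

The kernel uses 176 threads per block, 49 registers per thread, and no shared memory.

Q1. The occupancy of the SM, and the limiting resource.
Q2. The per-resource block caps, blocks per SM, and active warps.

Answer: occupancy 11/24, limited by registers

registers: 2 blocks
shared memory: no limit (kernel uses none)
warps: 4 blocks
blocks: 16 blocks

Answer: 2 blocks, 22 active warps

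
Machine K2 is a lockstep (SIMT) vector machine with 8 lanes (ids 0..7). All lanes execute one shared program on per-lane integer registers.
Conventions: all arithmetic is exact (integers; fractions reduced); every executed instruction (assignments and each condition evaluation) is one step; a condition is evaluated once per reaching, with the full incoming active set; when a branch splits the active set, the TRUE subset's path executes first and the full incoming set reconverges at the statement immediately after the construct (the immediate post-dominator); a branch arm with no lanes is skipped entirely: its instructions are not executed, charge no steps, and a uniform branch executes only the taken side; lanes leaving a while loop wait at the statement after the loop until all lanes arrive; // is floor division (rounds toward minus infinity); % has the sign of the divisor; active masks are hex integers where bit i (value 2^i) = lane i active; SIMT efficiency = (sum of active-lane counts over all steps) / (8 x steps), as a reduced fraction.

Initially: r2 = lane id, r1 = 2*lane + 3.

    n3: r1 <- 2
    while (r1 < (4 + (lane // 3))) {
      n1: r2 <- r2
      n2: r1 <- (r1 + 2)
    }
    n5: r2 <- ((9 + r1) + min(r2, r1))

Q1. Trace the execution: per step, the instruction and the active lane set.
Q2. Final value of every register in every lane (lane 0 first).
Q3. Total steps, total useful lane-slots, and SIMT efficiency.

step 0: r1 <- 2                      0xff
step 1: eval (r1 < (4 + (lane // 3))) 0xff
step 2: r2 <- r2                     0xff
step 3: r1 <- (r1 + 2)               0xff
step 4: eval (r1 < (4 + (lane // 3))) 0xff
step 5: r2 <- r2                     0xf8
step 6: r1 <- (r1 + 2)               0xf8
step 7: eval (r1 < (4 + (lane // 3))) 0xf8
step 8: r2 <- ((9 + r1) + min(r2, r1)) 0xff

Answer: 9 steps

r2: 13,14,15,18,19,20,21,21
r1: 4,4,4,6,6,6,6,6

steps = 9; useful = 63; efficiency = 63/72 = 7/8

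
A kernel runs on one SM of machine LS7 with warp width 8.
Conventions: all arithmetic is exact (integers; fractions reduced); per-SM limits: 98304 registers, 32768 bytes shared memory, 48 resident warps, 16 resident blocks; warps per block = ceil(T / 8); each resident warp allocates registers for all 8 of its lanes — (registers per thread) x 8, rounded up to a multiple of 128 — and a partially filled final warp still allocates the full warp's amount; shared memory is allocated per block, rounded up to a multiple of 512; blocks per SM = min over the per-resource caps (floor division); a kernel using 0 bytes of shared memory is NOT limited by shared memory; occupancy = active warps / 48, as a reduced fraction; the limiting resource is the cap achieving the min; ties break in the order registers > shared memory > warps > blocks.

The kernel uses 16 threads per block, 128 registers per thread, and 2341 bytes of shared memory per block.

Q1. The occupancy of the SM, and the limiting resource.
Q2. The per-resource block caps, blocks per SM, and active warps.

Answer: occupancy 1/2, limited by shared memory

registers: 48 blocks
shared memory: 12 blocks
warps: 24 blocks
blocks: 16 blocks

Answer: 12 blocks, 24 active warps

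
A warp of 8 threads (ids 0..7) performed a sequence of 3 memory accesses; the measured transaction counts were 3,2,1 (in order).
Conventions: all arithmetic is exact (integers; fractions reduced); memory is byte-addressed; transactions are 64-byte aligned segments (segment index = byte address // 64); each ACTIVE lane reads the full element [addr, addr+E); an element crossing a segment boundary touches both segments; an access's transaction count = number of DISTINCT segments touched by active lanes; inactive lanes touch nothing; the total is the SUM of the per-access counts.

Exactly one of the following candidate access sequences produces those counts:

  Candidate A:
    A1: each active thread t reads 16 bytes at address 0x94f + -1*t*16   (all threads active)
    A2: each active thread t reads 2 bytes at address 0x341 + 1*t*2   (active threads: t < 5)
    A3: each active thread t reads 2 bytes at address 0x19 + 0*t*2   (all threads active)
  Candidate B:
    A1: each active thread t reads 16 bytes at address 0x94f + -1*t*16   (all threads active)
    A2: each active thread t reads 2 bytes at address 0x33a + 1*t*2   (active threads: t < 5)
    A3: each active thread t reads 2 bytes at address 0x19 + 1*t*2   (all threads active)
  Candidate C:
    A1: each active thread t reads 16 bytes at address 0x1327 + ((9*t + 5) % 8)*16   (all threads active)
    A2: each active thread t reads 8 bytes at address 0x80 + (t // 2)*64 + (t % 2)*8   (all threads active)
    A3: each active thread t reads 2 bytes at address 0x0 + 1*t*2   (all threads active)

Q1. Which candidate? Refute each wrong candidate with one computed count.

A: A2 gives 1 transaction, not 2
C: A2 gives 4 transactions, not 2
B: all counts match (3,2,1)

Answer: B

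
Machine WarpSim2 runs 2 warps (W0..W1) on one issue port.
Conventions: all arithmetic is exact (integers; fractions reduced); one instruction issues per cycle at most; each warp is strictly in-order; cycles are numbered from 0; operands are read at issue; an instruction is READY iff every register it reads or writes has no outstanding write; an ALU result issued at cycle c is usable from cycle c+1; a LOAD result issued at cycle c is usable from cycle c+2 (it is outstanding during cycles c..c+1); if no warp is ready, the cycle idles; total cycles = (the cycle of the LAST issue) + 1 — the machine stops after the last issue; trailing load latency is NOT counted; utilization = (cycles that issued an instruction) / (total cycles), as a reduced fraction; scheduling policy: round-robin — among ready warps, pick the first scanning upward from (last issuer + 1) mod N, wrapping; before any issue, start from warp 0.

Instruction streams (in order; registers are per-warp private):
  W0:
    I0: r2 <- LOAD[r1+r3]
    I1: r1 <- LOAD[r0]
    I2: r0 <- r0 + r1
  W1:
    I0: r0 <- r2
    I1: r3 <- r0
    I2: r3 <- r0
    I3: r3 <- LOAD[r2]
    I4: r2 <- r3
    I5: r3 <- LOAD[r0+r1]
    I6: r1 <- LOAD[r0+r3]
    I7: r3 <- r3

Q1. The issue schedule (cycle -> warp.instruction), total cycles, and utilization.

cycle 0: W0.I0
cycle 1: W1.I0
cycle 2: W0.I1
cycle 3: W1.I1
cycle 4: W0.I2
cycle 5: W1.I2
cycle 6: W1.I3
cycle 7: idle
cycle 8: W1.I4
cycle 9: W1.I5
cycle 10: idle
cycle 11: W1.I6
cycle 12: W1.I7

Answer: 13 cycles, utilization 11/13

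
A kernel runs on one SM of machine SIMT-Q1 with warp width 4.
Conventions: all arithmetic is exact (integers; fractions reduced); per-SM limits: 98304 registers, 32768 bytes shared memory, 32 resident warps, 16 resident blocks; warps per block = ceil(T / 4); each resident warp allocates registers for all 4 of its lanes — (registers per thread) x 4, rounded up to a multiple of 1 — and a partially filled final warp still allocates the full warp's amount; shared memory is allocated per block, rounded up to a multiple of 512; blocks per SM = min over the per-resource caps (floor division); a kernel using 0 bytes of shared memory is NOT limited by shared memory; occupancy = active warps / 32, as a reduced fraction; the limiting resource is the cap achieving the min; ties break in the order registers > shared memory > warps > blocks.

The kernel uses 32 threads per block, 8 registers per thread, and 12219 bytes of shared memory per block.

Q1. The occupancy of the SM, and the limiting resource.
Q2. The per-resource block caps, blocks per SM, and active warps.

Answer: occupancy 1/2, limited by shared memory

registers: 384 blocks
shared memory: 2 blocks
warps: 4 blocks
blocks: 16 blocks

Answer: 2 blocks, 16 active warps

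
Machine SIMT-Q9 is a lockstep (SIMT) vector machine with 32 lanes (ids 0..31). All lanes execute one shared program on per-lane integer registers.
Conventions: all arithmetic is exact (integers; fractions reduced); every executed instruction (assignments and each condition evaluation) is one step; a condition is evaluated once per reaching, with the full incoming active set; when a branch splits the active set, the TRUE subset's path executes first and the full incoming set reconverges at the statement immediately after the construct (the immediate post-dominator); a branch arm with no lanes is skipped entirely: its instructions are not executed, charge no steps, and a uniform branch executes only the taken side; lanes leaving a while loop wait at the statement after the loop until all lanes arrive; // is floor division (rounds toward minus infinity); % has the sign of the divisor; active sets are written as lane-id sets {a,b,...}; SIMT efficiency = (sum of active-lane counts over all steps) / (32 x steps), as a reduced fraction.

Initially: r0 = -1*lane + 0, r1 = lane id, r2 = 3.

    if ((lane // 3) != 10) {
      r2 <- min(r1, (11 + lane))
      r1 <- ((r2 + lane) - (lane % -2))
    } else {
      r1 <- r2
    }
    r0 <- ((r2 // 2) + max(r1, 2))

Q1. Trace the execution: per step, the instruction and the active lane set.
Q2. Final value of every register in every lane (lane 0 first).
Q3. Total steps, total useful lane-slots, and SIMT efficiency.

step 0: eval ((lane // 3) != 10)     {0,1,2,3,4,5,6,7,8,9,10,11,12,13,14,15,16,17,18,19,20,21,22,23,24,25,26,27,28,29,30,31}
step 1: r2 <- min(r1, (11 + lane))   {0,1,2,3,4,5,6,7,8,9,10,11,12,13,14,15,16,17,18,19,20,21,22,23,24,25,26,27,28,29}
step 2: r1 <- ((r2 + lane) - (lane % -2)) {0,1,2,3,4,5,6,7,8,9,10,11,12,13,14,15,16,17,18,19,20,21,22,23,24,25,26,27,28,29}
step 3: r1 <- r2                     {30,31}
step 4: r0 <- ((r2 // 2) + max(r1, 2)) {0,1,2,3,4,5,6,7,8,9,10,11,12,13,14,15,16,17,18,19,20,21,22,23,24,25,26,27,28,29,30,31}

Answer: 5 steps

r0: 2,3,5,8,10,13,15,18,20,23,25,28,30,33,35,38,40,43,45,48,50,53,55,58,60,63,65,68,70,73,4,4
r1: 0,3,4,7,8,11,12,15,16,19,20,23,24,27,28,31,32,35,36,39,40,43,44,47,48,51,52,55,56,59,3,3
r2: 0,1,2,3,4,5,6,7,8,9,10,11,12,13,14,15,16,17,18,19,20,21,22,23,24,25,26,27,28,29,3,3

steps = 5; useful = 126; efficiency = 126/160 = 63/80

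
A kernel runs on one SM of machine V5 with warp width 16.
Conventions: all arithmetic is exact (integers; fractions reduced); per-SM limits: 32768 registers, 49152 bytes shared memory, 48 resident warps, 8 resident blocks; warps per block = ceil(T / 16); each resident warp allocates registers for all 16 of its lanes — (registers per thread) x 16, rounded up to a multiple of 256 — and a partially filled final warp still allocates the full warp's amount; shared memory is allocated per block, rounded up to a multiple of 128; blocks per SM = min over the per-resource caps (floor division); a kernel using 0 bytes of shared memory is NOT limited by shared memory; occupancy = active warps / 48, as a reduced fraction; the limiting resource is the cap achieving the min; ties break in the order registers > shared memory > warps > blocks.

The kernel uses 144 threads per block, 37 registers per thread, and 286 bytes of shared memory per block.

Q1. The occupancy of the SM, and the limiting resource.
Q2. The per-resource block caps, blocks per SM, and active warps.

Answer: occupancy 3/4, limited by registers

registers: 4 blocks
shared memory: 128 blocks
warps: 5 blocks
blocks: 8 blocks

Answer: 4 blocks, 36 active warps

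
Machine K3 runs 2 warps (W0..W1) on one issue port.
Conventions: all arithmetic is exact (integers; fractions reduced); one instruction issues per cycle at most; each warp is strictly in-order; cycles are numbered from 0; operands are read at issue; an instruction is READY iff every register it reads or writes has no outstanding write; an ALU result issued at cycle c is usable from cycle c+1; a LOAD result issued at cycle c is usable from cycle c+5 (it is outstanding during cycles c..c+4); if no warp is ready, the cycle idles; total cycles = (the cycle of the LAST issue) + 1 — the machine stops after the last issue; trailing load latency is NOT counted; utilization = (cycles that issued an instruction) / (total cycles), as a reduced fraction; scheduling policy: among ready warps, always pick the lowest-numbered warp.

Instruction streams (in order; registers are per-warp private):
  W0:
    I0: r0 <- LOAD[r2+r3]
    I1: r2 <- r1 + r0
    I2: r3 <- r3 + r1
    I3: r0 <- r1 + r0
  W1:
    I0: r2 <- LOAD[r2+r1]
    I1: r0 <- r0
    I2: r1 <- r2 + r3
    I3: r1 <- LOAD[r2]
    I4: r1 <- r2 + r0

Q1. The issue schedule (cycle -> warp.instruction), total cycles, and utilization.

cycle 0: W0.I0
cycle 1: W1.I0
cycle 2: W1.I1
cycle 3: idle
cycle 4: idle
cycle 5: W0.I1
cycle 6: W0.I2
cycle 7: W0.I3
cycle 8: W1.I2
cycle 9: W1.I3
cycle 10: idle
cycle 11: idle
cycle 12: idle
cycle 13: idle
cycle 14: W1.I4

Answer: 15 cycles, utilization 3/5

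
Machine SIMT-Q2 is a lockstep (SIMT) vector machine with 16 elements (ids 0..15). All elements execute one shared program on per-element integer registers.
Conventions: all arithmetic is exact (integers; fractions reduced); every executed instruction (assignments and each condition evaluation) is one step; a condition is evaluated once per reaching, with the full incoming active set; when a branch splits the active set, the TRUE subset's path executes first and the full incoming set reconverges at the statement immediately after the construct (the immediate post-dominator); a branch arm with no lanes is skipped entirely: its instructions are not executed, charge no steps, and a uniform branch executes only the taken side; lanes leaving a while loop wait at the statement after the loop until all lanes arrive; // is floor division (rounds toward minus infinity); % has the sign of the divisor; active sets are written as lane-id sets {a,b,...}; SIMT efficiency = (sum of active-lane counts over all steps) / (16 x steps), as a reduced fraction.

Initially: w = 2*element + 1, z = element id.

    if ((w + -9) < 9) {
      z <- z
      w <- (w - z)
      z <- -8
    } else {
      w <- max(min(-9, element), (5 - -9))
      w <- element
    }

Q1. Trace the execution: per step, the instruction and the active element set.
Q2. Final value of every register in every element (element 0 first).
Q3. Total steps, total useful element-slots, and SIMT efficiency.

step 0: eval ((w + -9) < 9)          {0,1,2,3,4,5,6,7,8,9,10,11,12,13,14,15}
step 1: z <- z                       {0,1,2,3,4,5,6,7,8}
step 2: w <- (w - z)                 {0,1,2,3,4,5,6,7,8}
step 3: z <- -8                      {0,1,2,3,4,5,6,7,8}
step 4: w <- max(min(-9, element), (5 - -9)) {9,10,11,12,13,14,15}
step 5: w <- element                 {9,10,11,12,13,14,15}

Answer: 6 steps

w: 1,2,3,4,5,6,7,8,9,9,10,11,12,13,14,15
z: -8,-8,-8,-8,-8,-8,-8,-8,-8,9,10,11,12,13,14,15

steps = 6; useful = 57; efficiency = 57/96 = 19/32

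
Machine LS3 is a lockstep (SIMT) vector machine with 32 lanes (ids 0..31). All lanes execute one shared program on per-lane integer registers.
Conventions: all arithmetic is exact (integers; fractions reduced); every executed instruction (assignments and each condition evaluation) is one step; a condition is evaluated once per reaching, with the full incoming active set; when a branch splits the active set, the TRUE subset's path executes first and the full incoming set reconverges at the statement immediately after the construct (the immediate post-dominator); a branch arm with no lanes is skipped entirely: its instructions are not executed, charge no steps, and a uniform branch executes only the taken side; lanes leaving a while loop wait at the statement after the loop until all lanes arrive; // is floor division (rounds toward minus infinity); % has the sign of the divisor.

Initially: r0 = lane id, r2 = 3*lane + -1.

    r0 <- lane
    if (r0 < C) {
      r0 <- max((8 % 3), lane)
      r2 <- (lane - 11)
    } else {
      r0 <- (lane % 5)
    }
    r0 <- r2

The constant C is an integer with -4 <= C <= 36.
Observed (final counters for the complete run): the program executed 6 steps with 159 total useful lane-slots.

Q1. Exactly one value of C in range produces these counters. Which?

Answer: C = 31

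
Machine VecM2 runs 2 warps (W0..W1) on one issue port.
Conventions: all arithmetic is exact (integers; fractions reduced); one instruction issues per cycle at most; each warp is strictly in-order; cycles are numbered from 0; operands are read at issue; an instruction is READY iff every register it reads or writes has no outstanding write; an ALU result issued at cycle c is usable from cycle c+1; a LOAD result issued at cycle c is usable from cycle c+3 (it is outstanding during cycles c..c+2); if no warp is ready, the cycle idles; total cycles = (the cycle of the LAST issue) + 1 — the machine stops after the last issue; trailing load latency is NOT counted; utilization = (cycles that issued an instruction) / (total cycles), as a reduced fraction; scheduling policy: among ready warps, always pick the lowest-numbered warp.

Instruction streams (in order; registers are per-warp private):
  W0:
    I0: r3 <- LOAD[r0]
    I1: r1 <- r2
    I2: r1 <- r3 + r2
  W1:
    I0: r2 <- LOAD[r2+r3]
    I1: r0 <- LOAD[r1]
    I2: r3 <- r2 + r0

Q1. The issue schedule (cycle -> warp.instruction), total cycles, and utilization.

cycle 0: W0.I0
cycle 1: W0.I1
cycle 2: W1.I0
cycle 3: W0.I2
cycle 4: W1.I1
cycle 5: idle
cycle 6: idle
cycle 7: W1.I2

Answer: 8 cycles, utilization 3/4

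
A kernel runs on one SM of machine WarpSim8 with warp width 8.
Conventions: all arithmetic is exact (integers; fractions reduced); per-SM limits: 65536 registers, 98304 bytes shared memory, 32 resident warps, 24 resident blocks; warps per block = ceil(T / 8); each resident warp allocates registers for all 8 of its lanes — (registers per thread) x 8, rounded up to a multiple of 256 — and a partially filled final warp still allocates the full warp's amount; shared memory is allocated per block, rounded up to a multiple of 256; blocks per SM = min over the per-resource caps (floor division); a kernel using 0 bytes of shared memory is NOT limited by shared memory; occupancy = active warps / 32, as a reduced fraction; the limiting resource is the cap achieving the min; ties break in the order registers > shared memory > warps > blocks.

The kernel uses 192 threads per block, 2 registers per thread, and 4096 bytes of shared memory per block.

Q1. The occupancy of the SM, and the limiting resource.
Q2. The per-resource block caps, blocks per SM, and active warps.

Answer: occupancy 3/4, limited by warps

registers: 10 blocks
shared memory: 24 blocks
warps: 1 block
blocks: 24 blocks

Answer: 1 block, 24 active warps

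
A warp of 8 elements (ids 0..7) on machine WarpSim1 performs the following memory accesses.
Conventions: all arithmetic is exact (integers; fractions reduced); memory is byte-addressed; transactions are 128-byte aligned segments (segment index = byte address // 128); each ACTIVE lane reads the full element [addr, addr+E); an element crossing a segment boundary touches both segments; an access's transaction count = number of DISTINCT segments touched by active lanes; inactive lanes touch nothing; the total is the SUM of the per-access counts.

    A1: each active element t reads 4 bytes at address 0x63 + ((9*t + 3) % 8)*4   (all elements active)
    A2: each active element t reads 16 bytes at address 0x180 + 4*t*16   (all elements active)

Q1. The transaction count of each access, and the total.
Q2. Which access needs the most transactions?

A1: 2 transactions
A2: 4 transactions

Answer: 2,4; total 6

Answer: A2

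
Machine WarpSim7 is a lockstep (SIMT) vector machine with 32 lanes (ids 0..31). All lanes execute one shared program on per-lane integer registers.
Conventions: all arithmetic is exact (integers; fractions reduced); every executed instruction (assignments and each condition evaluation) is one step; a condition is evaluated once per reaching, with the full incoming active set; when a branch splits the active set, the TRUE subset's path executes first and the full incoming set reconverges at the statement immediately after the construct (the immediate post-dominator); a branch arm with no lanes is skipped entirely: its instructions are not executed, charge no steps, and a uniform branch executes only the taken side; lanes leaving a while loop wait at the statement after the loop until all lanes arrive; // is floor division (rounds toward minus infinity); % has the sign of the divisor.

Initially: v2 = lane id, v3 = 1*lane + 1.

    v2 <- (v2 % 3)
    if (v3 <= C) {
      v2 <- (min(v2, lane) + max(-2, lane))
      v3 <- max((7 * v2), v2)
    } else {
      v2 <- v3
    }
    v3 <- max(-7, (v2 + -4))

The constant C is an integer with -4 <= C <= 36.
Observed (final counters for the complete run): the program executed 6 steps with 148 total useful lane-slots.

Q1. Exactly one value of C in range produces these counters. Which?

Answer: C = 20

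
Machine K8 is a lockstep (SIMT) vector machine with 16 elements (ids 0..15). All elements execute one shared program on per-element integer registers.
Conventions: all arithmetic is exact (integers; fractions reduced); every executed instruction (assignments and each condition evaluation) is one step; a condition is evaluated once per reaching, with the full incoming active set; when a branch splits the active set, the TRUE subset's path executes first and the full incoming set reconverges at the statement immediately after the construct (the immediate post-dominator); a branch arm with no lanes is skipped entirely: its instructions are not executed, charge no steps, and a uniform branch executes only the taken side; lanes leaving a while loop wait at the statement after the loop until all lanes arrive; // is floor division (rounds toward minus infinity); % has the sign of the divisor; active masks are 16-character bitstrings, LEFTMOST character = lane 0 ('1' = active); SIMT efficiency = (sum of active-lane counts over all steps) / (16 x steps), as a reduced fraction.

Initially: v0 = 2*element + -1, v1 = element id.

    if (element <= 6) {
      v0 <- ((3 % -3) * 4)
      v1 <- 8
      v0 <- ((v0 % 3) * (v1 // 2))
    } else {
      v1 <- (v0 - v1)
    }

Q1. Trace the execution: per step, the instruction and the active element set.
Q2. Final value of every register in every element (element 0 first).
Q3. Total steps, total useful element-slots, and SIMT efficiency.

step 0: eval (element <= 6)          1111111111111111
step 1: v0 <- ((3 % -3) * 4)         1111111000000000
step 2: v1 <- 8                      1111111000000000
step 3: v0 <- ((v0 % 3) * (v1 // 2)) 1111111000000000
step 4: v1 <- (v0 - v1)              0000000111111111

Answer: 5 steps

v0: 0,0,0,0,0,0,0,13,15,17,19,21,23,25,27,29
v1: 8,8,8,8,8,8,8,6,7,8,9,10,11,12,13,14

steps = 5; useful = 46; efficiency = 46/80 = 23/40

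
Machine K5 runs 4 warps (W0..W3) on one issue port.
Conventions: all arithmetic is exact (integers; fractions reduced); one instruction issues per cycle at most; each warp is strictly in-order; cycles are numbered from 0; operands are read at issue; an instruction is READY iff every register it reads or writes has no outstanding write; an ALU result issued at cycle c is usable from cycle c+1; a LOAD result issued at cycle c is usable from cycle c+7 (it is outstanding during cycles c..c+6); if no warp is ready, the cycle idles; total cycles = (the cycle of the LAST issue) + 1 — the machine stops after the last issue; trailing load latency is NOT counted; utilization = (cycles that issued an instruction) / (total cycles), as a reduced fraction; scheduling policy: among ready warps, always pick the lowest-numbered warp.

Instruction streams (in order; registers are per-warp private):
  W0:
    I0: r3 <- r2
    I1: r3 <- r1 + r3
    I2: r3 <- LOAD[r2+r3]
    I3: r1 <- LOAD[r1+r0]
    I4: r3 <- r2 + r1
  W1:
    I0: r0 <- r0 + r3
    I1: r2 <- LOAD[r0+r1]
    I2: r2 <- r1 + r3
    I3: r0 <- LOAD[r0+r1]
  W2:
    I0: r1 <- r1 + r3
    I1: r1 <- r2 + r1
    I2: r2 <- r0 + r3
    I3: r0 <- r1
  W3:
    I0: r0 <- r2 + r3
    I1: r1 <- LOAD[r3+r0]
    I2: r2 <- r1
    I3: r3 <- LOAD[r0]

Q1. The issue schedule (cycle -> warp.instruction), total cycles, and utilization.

cycle 0: W0.I0
cycle 1: W0.I1
cycle 2: W0.I2
cycle 3: W0.I3
cycle 4: W1.I0
cycle 5: W1.I1
cycle 6: W2.I0
cycle 7: W2.I1
cycle 8: W2.I2
cycle 9: W2.I3
cycle 10: W0.I4
cycle 11: W3.I0
cycle 12: W1.I2
cycle 13: W1.I3
cycle 14: W3.I1
cycle 15: idle
cycle 16: idle
cycle 17: idle
cycle 18: idle
cycle 19: idle
cycle 20: idle
cycle 21: W3.I2
cycle 22: W3.I3

Answer: 23 cycles, utilization 17/23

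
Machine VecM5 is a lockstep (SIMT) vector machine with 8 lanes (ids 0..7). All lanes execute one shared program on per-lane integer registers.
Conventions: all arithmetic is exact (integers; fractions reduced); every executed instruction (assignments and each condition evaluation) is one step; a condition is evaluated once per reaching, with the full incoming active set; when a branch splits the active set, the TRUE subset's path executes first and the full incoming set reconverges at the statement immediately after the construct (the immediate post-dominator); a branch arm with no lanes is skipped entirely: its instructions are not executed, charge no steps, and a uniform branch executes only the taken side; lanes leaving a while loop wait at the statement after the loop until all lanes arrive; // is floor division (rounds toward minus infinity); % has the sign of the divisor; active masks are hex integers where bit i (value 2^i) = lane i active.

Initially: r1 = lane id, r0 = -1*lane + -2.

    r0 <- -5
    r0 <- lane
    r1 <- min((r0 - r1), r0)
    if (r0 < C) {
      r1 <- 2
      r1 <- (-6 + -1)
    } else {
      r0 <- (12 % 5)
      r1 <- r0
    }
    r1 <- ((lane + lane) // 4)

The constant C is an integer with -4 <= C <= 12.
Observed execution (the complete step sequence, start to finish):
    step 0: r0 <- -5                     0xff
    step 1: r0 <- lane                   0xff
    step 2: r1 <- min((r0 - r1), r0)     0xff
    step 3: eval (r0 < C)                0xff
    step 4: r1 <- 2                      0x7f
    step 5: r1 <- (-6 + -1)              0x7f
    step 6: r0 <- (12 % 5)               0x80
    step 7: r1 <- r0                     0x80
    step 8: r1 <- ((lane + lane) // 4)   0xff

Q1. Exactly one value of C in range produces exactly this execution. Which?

Answer: C = 7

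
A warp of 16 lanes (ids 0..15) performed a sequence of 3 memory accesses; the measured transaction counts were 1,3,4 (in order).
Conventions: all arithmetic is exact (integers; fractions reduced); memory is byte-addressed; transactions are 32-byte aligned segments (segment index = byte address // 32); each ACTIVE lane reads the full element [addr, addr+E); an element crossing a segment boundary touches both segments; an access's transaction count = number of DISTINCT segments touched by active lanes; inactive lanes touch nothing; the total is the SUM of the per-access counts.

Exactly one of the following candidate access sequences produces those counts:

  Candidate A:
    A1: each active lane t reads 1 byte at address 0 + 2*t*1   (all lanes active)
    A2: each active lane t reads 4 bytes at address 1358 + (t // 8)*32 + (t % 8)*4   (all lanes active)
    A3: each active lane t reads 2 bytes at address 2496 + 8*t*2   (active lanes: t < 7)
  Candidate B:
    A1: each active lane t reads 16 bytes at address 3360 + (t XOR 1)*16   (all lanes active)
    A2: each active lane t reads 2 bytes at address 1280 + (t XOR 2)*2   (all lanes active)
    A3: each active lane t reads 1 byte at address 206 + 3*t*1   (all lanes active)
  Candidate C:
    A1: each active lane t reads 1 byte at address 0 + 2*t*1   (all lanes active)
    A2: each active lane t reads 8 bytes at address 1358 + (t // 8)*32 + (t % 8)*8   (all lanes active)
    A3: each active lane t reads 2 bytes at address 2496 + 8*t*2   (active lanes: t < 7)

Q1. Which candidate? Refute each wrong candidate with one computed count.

B: A1 gives 8 transactions, not 1
C: A2 gives 4 transactions, not 3
A: all counts match (1,3,4)

Answer: A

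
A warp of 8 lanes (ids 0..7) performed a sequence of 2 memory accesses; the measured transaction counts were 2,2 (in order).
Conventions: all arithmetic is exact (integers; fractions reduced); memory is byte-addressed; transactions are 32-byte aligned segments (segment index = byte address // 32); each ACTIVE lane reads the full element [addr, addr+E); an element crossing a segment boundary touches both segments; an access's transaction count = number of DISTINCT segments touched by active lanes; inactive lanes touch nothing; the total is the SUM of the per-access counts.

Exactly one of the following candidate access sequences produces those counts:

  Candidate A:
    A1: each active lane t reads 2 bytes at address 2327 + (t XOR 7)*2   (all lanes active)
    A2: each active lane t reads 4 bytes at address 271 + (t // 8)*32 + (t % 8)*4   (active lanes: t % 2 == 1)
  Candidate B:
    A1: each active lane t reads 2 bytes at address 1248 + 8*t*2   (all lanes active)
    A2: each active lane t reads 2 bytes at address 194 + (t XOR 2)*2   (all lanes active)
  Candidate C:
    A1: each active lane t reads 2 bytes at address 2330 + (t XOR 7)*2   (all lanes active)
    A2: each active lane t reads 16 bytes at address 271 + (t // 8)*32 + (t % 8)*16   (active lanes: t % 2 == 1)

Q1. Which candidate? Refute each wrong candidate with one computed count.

B: A1 gives 4 transactions, not 2
C: A2 gives 5 transactions, not 2
A: all counts match (2,2)

Answer: A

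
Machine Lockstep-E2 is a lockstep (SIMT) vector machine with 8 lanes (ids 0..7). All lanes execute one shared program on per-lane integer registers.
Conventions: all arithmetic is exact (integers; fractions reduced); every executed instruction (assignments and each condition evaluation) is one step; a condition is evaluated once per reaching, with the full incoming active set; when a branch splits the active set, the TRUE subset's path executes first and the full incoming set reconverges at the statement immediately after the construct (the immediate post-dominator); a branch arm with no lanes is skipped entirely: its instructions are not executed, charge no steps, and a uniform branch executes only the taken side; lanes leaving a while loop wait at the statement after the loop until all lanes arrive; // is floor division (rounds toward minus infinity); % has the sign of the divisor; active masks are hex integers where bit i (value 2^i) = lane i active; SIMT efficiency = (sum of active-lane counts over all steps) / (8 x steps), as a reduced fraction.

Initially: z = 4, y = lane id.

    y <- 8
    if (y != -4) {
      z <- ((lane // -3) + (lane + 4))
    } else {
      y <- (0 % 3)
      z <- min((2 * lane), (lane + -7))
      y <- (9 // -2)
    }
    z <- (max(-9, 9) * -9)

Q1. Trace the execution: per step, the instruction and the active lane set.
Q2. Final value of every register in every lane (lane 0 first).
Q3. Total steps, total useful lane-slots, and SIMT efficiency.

step 0: y <- 8                       0xff
step 1: eval (y != -4)               0xff
step 2: z <- ((lane // -3) + (lane + 4)) 0xff
step 3: z <- (max(-9, 9) * -9)       0xff

Answer: 4 steps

z: -81,-81,-81,-81,-81,-81,-81,-81
y: 8,8,8,8,8,8,8,8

steps = 4; useful = 32; efficiency = 32/32 = 1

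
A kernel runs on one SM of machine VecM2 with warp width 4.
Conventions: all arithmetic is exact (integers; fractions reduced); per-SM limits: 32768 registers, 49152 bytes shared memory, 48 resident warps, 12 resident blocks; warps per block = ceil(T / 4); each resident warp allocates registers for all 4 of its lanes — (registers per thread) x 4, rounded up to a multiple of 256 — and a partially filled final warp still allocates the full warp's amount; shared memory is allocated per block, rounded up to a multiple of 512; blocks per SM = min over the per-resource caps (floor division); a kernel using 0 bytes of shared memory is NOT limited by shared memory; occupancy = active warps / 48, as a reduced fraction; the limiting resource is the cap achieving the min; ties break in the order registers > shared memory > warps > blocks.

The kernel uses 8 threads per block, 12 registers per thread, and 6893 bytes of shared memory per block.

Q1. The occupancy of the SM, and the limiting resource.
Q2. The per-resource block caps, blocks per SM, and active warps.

Answer: occupancy 1/4, limited by shared memory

registers: 64 blocks
shared memory: 6 blocks
warps: 24 blocks
blocks: 12 blocks

Answer: 6 blocks, 12 active warps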